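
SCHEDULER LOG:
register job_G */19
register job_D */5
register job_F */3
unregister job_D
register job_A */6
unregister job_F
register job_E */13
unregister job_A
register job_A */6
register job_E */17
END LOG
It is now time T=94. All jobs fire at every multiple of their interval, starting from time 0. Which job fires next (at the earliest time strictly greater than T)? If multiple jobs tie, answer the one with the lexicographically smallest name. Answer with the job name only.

Answer: job_G

Derivation:
Op 1: register job_G */19 -> active={job_G:*/19}
Op 2: register job_D */5 -> active={job_D:*/5, job_G:*/19}
Op 3: register job_F */3 -> active={job_D:*/5, job_F:*/3, job_G:*/19}
Op 4: unregister job_D -> active={job_F:*/3, job_G:*/19}
Op 5: register job_A */6 -> active={job_A:*/6, job_F:*/3, job_G:*/19}
Op 6: unregister job_F -> active={job_A:*/6, job_G:*/19}
Op 7: register job_E */13 -> active={job_A:*/6, job_E:*/13, job_G:*/19}
Op 8: unregister job_A -> active={job_E:*/13, job_G:*/19}
Op 9: register job_A */6 -> active={job_A:*/6, job_E:*/13, job_G:*/19}
Op 10: register job_E */17 -> active={job_A:*/6, job_E:*/17, job_G:*/19}
  job_A: interval 6, next fire after T=94 is 96
  job_E: interval 17, next fire after T=94 is 102
  job_G: interval 19, next fire after T=94 is 95
Earliest = 95, winner (lex tiebreak) = job_G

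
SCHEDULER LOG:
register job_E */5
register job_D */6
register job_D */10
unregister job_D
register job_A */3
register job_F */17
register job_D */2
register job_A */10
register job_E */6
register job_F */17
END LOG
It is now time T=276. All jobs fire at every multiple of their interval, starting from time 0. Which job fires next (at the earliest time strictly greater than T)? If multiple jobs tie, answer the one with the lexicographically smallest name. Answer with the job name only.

Answer: job_D

Derivation:
Op 1: register job_E */5 -> active={job_E:*/5}
Op 2: register job_D */6 -> active={job_D:*/6, job_E:*/5}
Op 3: register job_D */10 -> active={job_D:*/10, job_E:*/5}
Op 4: unregister job_D -> active={job_E:*/5}
Op 5: register job_A */3 -> active={job_A:*/3, job_E:*/5}
Op 6: register job_F */17 -> active={job_A:*/3, job_E:*/5, job_F:*/17}
Op 7: register job_D */2 -> active={job_A:*/3, job_D:*/2, job_E:*/5, job_F:*/17}
Op 8: register job_A */10 -> active={job_A:*/10, job_D:*/2, job_E:*/5, job_F:*/17}
Op 9: register job_E */6 -> active={job_A:*/10, job_D:*/2, job_E:*/6, job_F:*/17}
Op 10: register job_F */17 -> active={job_A:*/10, job_D:*/2, job_E:*/6, job_F:*/17}
  job_A: interval 10, next fire after T=276 is 280
  job_D: interval 2, next fire after T=276 is 278
  job_E: interval 6, next fire after T=276 is 282
  job_F: interval 17, next fire after T=276 is 289
Earliest = 278, winner (lex tiebreak) = job_D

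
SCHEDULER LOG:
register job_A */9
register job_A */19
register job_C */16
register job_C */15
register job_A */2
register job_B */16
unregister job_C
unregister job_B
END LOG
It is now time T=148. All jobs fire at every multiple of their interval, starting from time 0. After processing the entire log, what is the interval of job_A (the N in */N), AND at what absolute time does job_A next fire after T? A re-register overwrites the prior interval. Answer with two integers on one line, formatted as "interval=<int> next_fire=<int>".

Op 1: register job_A */9 -> active={job_A:*/9}
Op 2: register job_A */19 -> active={job_A:*/19}
Op 3: register job_C */16 -> active={job_A:*/19, job_C:*/16}
Op 4: register job_C */15 -> active={job_A:*/19, job_C:*/15}
Op 5: register job_A */2 -> active={job_A:*/2, job_C:*/15}
Op 6: register job_B */16 -> active={job_A:*/2, job_B:*/16, job_C:*/15}
Op 7: unregister job_C -> active={job_A:*/2, job_B:*/16}
Op 8: unregister job_B -> active={job_A:*/2}
Final interval of job_A = 2
Next fire of job_A after T=148: (148//2+1)*2 = 150

Answer: interval=2 next_fire=150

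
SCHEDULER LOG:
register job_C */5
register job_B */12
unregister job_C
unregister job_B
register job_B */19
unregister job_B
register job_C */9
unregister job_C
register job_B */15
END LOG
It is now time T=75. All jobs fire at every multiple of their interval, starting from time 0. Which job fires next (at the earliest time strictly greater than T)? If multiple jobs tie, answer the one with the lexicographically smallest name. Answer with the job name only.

Answer: job_B

Derivation:
Op 1: register job_C */5 -> active={job_C:*/5}
Op 2: register job_B */12 -> active={job_B:*/12, job_C:*/5}
Op 3: unregister job_C -> active={job_B:*/12}
Op 4: unregister job_B -> active={}
Op 5: register job_B */19 -> active={job_B:*/19}
Op 6: unregister job_B -> active={}
Op 7: register job_C */9 -> active={job_C:*/9}
Op 8: unregister job_C -> active={}
Op 9: register job_B */15 -> active={job_B:*/15}
  job_B: interval 15, next fire after T=75 is 90
Earliest = 90, winner (lex tiebreak) = job_B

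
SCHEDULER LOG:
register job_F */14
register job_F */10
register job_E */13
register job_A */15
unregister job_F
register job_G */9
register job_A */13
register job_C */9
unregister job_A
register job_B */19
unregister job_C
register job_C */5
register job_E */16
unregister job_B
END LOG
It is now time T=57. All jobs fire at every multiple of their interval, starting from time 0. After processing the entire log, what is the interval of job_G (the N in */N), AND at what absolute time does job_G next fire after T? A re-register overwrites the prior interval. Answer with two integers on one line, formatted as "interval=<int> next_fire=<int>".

Answer: interval=9 next_fire=63

Derivation:
Op 1: register job_F */14 -> active={job_F:*/14}
Op 2: register job_F */10 -> active={job_F:*/10}
Op 3: register job_E */13 -> active={job_E:*/13, job_F:*/10}
Op 4: register job_A */15 -> active={job_A:*/15, job_E:*/13, job_F:*/10}
Op 5: unregister job_F -> active={job_A:*/15, job_E:*/13}
Op 6: register job_G */9 -> active={job_A:*/15, job_E:*/13, job_G:*/9}
Op 7: register job_A */13 -> active={job_A:*/13, job_E:*/13, job_G:*/9}
Op 8: register job_C */9 -> active={job_A:*/13, job_C:*/9, job_E:*/13, job_G:*/9}
Op 9: unregister job_A -> active={job_C:*/9, job_E:*/13, job_G:*/9}
Op 10: register job_B */19 -> active={job_B:*/19, job_C:*/9, job_E:*/13, job_G:*/9}
Op 11: unregister job_C -> active={job_B:*/19, job_E:*/13, job_G:*/9}
Op 12: register job_C */5 -> active={job_B:*/19, job_C:*/5, job_E:*/13, job_G:*/9}
Op 13: register job_E */16 -> active={job_B:*/19, job_C:*/5, job_E:*/16, job_G:*/9}
Op 14: unregister job_B -> active={job_C:*/5, job_E:*/16, job_G:*/9}
Final interval of job_G = 9
Next fire of job_G after T=57: (57//9+1)*9 = 63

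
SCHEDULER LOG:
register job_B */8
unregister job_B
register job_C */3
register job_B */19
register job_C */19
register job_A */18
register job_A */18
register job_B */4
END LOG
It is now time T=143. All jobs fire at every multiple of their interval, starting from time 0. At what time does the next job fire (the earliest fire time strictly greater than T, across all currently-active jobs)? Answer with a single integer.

Answer: 144

Derivation:
Op 1: register job_B */8 -> active={job_B:*/8}
Op 2: unregister job_B -> active={}
Op 3: register job_C */3 -> active={job_C:*/3}
Op 4: register job_B */19 -> active={job_B:*/19, job_C:*/3}
Op 5: register job_C */19 -> active={job_B:*/19, job_C:*/19}
Op 6: register job_A */18 -> active={job_A:*/18, job_B:*/19, job_C:*/19}
Op 7: register job_A */18 -> active={job_A:*/18, job_B:*/19, job_C:*/19}
Op 8: register job_B */4 -> active={job_A:*/18, job_B:*/4, job_C:*/19}
  job_A: interval 18, next fire after T=143 is 144
  job_B: interval 4, next fire after T=143 is 144
  job_C: interval 19, next fire after T=143 is 152
Earliest fire time = 144 (job job_A)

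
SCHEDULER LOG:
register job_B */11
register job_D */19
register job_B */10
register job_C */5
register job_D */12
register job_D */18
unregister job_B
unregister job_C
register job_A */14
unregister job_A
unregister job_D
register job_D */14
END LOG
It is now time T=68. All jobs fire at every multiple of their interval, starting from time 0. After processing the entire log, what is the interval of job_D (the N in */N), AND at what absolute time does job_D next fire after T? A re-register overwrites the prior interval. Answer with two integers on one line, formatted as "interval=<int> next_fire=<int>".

Op 1: register job_B */11 -> active={job_B:*/11}
Op 2: register job_D */19 -> active={job_B:*/11, job_D:*/19}
Op 3: register job_B */10 -> active={job_B:*/10, job_D:*/19}
Op 4: register job_C */5 -> active={job_B:*/10, job_C:*/5, job_D:*/19}
Op 5: register job_D */12 -> active={job_B:*/10, job_C:*/5, job_D:*/12}
Op 6: register job_D */18 -> active={job_B:*/10, job_C:*/5, job_D:*/18}
Op 7: unregister job_B -> active={job_C:*/5, job_D:*/18}
Op 8: unregister job_C -> active={job_D:*/18}
Op 9: register job_A */14 -> active={job_A:*/14, job_D:*/18}
Op 10: unregister job_A -> active={job_D:*/18}
Op 11: unregister job_D -> active={}
Op 12: register job_D */14 -> active={job_D:*/14}
Final interval of job_D = 14
Next fire of job_D after T=68: (68//14+1)*14 = 70

Answer: interval=14 next_fire=70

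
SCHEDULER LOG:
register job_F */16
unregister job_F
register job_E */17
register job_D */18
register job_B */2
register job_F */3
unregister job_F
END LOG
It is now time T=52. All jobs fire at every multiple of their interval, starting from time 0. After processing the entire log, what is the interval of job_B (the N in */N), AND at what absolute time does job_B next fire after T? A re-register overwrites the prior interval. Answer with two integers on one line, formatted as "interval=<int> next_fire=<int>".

Op 1: register job_F */16 -> active={job_F:*/16}
Op 2: unregister job_F -> active={}
Op 3: register job_E */17 -> active={job_E:*/17}
Op 4: register job_D */18 -> active={job_D:*/18, job_E:*/17}
Op 5: register job_B */2 -> active={job_B:*/2, job_D:*/18, job_E:*/17}
Op 6: register job_F */3 -> active={job_B:*/2, job_D:*/18, job_E:*/17, job_F:*/3}
Op 7: unregister job_F -> active={job_B:*/2, job_D:*/18, job_E:*/17}
Final interval of job_B = 2
Next fire of job_B after T=52: (52//2+1)*2 = 54

Answer: interval=2 next_fire=54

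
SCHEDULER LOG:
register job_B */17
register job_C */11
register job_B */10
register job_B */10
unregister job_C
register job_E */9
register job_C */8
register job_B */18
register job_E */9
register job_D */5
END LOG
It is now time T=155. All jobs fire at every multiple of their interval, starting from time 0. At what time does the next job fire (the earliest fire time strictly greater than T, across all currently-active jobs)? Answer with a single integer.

Op 1: register job_B */17 -> active={job_B:*/17}
Op 2: register job_C */11 -> active={job_B:*/17, job_C:*/11}
Op 3: register job_B */10 -> active={job_B:*/10, job_C:*/11}
Op 4: register job_B */10 -> active={job_B:*/10, job_C:*/11}
Op 5: unregister job_C -> active={job_B:*/10}
Op 6: register job_E */9 -> active={job_B:*/10, job_E:*/9}
Op 7: register job_C */8 -> active={job_B:*/10, job_C:*/8, job_E:*/9}
Op 8: register job_B */18 -> active={job_B:*/18, job_C:*/8, job_E:*/9}
Op 9: register job_E */9 -> active={job_B:*/18, job_C:*/8, job_E:*/9}
Op 10: register job_D */5 -> active={job_B:*/18, job_C:*/8, job_D:*/5, job_E:*/9}
  job_B: interval 18, next fire after T=155 is 162
  job_C: interval 8, next fire after T=155 is 160
  job_D: interval 5, next fire after T=155 is 160
  job_E: interval 9, next fire after T=155 is 162
Earliest fire time = 160 (job job_C)

Answer: 160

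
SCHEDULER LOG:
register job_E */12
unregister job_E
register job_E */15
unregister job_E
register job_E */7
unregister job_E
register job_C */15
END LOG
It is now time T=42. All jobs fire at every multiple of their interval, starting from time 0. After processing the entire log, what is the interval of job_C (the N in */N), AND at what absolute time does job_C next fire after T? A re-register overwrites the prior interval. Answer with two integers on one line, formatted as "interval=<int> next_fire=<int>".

Op 1: register job_E */12 -> active={job_E:*/12}
Op 2: unregister job_E -> active={}
Op 3: register job_E */15 -> active={job_E:*/15}
Op 4: unregister job_E -> active={}
Op 5: register job_E */7 -> active={job_E:*/7}
Op 6: unregister job_E -> active={}
Op 7: register job_C */15 -> active={job_C:*/15}
Final interval of job_C = 15
Next fire of job_C after T=42: (42//15+1)*15 = 45

Answer: interval=15 next_fire=45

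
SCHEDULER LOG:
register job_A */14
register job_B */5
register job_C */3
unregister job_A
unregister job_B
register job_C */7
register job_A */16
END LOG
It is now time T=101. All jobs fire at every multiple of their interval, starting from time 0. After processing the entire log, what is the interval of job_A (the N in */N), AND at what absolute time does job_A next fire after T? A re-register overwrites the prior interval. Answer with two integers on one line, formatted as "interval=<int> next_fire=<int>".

Answer: interval=16 next_fire=112

Derivation:
Op 1: register job_A */14 -> active={job_A:*/14}
Op 2: register job_B */5 -> active={job_A:*/14, job_B:*/5}
Op 3: register job_C */3 -> active={job_A:*/14, job_B:*/5, job_C:*/3}
Op 4: unregister job_A -> active={job_B:*/5, job_C:*/3}
Op 5: unregister job_B -> active={job_C:*/3}
Op 6: register job_C */7 -> active={job_C:*/7}
Op 7: register job_A */16 -> active={job_A:*/16, job_C:*/7}
Final interval of job_A = 16
Next fire of job_A after T=101: (101//16+1)*16 = 112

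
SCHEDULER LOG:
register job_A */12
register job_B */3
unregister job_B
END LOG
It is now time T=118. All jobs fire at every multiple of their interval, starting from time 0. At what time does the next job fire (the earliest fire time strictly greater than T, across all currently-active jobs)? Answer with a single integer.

Answer: 120

Derivation:
Op 1: register job_A */12 -> active={job_A:*/12}
Op 2: register job_B */3 -> active={job_A:*/12, job_B:*/3}
Op 3: unregister job_B -> active={job_A:*/12}
  job_A: interval 12, next fire after T=118 is 120
Earliest fire time = 120 (job job_A)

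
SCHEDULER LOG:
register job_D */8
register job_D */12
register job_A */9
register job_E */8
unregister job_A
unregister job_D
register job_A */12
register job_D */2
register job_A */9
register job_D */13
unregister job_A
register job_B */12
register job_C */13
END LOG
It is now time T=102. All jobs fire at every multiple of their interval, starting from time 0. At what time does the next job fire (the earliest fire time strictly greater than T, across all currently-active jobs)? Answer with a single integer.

Answer: 104

Derivation:
Op 1: register job_D */8 -> active={job_D:*/8}
Op 2: register job_D */12 -> active={job_D:*/12}
Op 3: register job_A */9 -> active={job_A:*/9, job_D:*/12}
Op 4: register job_E */8 -> active={job_A:*/9, job_D:*/12, job_E:*/8}
Op 5: unregister job_A -> active={job_D:*/12, job_E:*/8}
Op 6: unregister job_D -> active={job_E:*/8}
Op 7: register job_A */12 -> active={job_A:*/12, job_E:*/8}
Op 8: register job_D */2 -> active={job_A:*/12, job_D:*/2, job_E:*/8}
Op 9: register job_A */9 -> active={job_A:*/9, job_D:*/2, job_E:*/8}
Op 10: register job_D */13 -> active={job_A:*/9, job_D:*/13, job_E:*/8}
Op 11: unregister job_A -> active={job_D:*/13, job_E:*/8}
Op 12: register job_B */12 -> active={job_B:*/12, job_D:*/13, job_E:*/8}
Op 13: register job_C */13 -> active={job_B:*/12, job_C:*/13, job_D:*/13, job_E:*/8}
  job_B: interval 12, next fire after T=102 is 108
  job_C: interval 13, next fire after T=102 is 104
  job_D: interval 13, next fire after T=102 is 104
  job_E: interval 8, next fire after T=102 is 104
Earliest fire time = 104 (job job_C)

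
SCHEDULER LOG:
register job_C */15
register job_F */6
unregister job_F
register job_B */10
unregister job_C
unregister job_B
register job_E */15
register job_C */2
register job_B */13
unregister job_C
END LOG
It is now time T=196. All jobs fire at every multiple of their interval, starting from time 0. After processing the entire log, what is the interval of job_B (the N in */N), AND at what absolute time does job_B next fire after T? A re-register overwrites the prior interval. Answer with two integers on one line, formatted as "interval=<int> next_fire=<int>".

Answer: interval=13 next_fire=208

Derivation:
Op 1: register job_C */15 -> active={job_C:*/15}
Op 2: register job_F */6 -> active={job_C:*/15, job_F:*/6}
Op 3: unregister job_F -> active={job_C:*/15}
Op 4: register job_B */10 -> active={job_B:*/10, job_C:*/15}
Op 5: unregister job_C -> active={job_B:*/10}
Op 6: unregister job_B -> active={}
Op 7: register job_E */15 -> active={job_E:*/15}
Op 8: register job_C */2 -> active={job_C:*/2, job_E:*/15}
Op 9: register job_B */13 -> active={job_B:*/13, job_C:*/2, job_E:*/15}
Op 10: unregister job_C -> active={job_B:*/13, job_E:*/15}
Final interval of job_B = 13
Next fire of job_B after T=196: (196//13+1)*13 = 208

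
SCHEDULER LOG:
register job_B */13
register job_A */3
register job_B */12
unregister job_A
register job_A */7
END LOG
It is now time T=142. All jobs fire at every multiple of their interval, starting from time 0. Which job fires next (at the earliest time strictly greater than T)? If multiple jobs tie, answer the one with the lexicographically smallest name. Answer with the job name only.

Op 1: register job_B */13 -> active={job_B:*/13}
Op 2: register job_A */3 -> active={job_A:*/3, job_B:*/13}
Op 3: register job_B */12 -> active={job_A:*/3, job_B:*/12}
Op 4: unregister job_A -> active={job_B:*/12}
Op 5: register job_A */7 -> active={job_A:*/7, job_B:*/12}
  job_A: interval 7, next fire after T=142 is 147
  job_B: interval 12, next fire after T=142 is 144
Earliest = 144, winner (lex tiebreak) = job_B

Answer: job_B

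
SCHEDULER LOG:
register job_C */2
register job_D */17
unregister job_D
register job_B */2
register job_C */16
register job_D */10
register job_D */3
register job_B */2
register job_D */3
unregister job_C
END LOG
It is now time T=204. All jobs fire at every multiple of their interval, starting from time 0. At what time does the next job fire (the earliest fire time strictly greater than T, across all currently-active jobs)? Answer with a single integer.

Answer: 206

Derivation:
Op 1: register job_C */2 -> active={job_C:*/2}
Op 2: register job_D */17 -> active={job_C:*/2, job_D:*/17}
Op 3: unregister job_D -> active={job_C:*/2}
Op 4: register job_B */2 -> active={job_B:*/2, job_C:*/2}
Op 5: register job_C */16 -> active={job_B:*/2, job_C:*/16}
Op 6: register job_D */10 -> active={job_B:*/2, job_C:*/16, job_D:*/10}
Op 7: register job_D */3 -> active={job_B:*/2, job_C:*/16, job_D:*/3}
Op 8: register job_B */2 -> active={job_B:*/2, job_C:*/16, job_D:*/3}
Op 9: register job_D */3 -> active={job_B:*/2, job_C:*/16, job_D:*/3}
Op 10: unregister job_C -> active={job_B:*/2, job_D:*/3}
  job_B: interval 2, next fire after T=204 is 206
  job_D: interval 3, next fire after T=204 is 207
Earliest fire time = 206 (job job_B)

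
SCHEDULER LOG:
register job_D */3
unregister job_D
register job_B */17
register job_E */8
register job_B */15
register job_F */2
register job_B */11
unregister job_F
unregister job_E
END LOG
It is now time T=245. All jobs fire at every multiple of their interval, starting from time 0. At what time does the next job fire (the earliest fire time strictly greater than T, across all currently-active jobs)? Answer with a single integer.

Answer: 253

Derivation:
Op 1: register job_D */3 -> active={job_D:*/3}
Op 2: unregister job_D -> active={}
Op 3: register job_B */17 -> active={job_B:*/17}
Op 4: register job_E */8 -> active={job_B:*/17, job_E:*/8}
Op 5: register job_B */15 -> active={job_B:*/15, job_E:*/8}
Op 6: register job_F */2 -> active={job_B:*/15, job_E:*/8, job_F:*/2}
Op 7: register job_B */11 -> active={job_B:*/11, job_E:*/8, job_F:*/2}
Op 8: unregister job_F -> active={job_B:*/11, job_E:*/8}
Op 9: unregister job_E -> active={job_B:*/11}
  job_B: interval 11, next fire after T=245 is 253
Earliest fire time = 253 (job job_B)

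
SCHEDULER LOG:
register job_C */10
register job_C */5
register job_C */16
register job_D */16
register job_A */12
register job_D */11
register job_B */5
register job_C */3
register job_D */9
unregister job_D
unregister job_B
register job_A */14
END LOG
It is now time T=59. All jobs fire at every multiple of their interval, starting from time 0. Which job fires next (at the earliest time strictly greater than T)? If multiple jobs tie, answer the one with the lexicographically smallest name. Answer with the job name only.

Op 1: register job_C */10 -> active={job_C:*/10}
Op 2: register job_C */5 -> active={job_C:*/5}
Op 3: register job_C */16 -> active={job_C:*/16}
Op 4: register job_D */16 -> active={job_C:*/16, job_D:*/16}
Op 5: register job_A */12 -> active={job_A:*/12, job_C:*/16, job_D:*/16}
Op 6: register job_D */11 -> active={job_A:*/12, job_C:*/16, job_D:*/11}
Op 7: register job_B */5 -> active={job_A:*/12, job_B:*/5, job_C:*/16, job_D:*/11}
Op 8: register job_C */3 -> active={job_A:*/12, job_B:*/5, job_C:*/3, job_D:*/11}
Op 9: register job_D */9 -> active={job_A:*/12, job_B:*/5, job_C:*/3, job_D:*/9}
Op 10: unregister job_D -> active={job_A:*/12, job_B:*/5, job_C:*/3}
Op 11: unregister job_B -> active={job_A:*/12, job_C:*/3}
Op 12: register job_A */14 -> active={job_A:*/14, job_C:*/3}
  job_A: interval 14, next fire after T=59 is 70
  job_C: interval 3, next fire after T=59 is 60
Earliest = 60, winner (lex tiebreak) = job_C

Answer: job_C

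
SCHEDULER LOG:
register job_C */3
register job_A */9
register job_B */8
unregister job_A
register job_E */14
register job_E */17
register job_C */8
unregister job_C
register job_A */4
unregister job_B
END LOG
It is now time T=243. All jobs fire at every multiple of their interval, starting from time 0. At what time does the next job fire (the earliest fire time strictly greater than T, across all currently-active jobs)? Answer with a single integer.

Op 1: register job_C */3 -> active={job_C:*/3}
Op 2: register job_A */9 -> active={job_A:*/9, job_C:*/3}
Op 3: register job_B */8 -> active={job_A:*/9, job_B:*/8, job_C:*/3}
Op 4: unregister job_A -> active={job_B:*/8, job_C:*/3}
Op 5: register job_E */14 -> active={job_B:*/8, job_C:*/3, job_E:*/14}
Op 6: register job_E */17 -> active={job_B:*/8, job_C:*/3, job_E:*/17}
Op 7: register job_C */8 -> active={job_B:*/8, job_C:*/8, job_E:*/17}
Op 8: unregister job_C -> active={job_B:*/8, job_E:*/17}
Op 9: register job_A */4 -> active={job_A:*/4, job_B:*/8, job_E:*/17}
Op 10: unregister job_B -> active={job_A:*/4, job_E:*/17}
  job_A: interval 4, next fire after T=243 is 244
  job_E: interval 17, next fire after T=243 is 255
Earliest fire time = 244 (job job_A)

Answer: 244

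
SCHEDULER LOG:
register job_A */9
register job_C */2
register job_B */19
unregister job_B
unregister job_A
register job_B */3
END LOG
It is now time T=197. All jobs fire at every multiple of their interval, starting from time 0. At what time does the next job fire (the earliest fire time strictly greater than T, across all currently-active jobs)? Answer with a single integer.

Op 1: register job_A */9 -> active={job_A:*/9}
Op 2: register job_C */2 -> active={job_A:*/9, job_C:*/2}
Op 3: register job_B */19 -> active={job_A:*/9, job_B:*/19, job_C:*/2}
Op 4: unregister job_B -> active={job_A:*/9, job_C:*/2}
Op 5: unregister job_A -> active={job_C:*/2}
Op 6: register job_B */3 -> active={job_B:*/3, job_C:*/2}
  job_B: interval 3, next fire after T=197 is 198
  job_C: interval 2, next fire after T=197 is 198
Earliest fire time = 198 (job job_B)

Answer: 198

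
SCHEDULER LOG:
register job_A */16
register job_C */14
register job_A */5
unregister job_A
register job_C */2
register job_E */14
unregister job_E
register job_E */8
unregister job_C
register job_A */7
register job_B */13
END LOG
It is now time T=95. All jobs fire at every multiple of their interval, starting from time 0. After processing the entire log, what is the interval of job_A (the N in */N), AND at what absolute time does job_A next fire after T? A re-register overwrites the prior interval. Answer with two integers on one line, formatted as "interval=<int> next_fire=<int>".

Op 1: register job_A */16 -> active={job_A:*/16}
Op 2: register job_C */14 -> active={job_A:*/16, job_C:*/14}
Op 3: register job_A */5 -> active={job_A:*/5, job_C:*/14}
Op 4: unregister job_A -> active={job_C:*/14}
Op 5: register job_C */2 -> active={job_C:*/2}
Op 6: register job_E */14 -> active={job_C:*/2, job_E:*/14}
Op 7: unregister job_E -> active={job_C:*/2}
Op 8: register job_E */8 -> active={job_C:*/2, job_E:*/8}
Op 9: unregister job_C -> active={job_E:*/8}
Op 10: register job_A */7 -> active={job_A:*/7, job_E:*/8}
Op 11: register job_B */13 -> active={job_A:*/7, job_B:*/13, job_E:*/8}
Final interval of job_A = 7
Next fire of job_A after T=95: (95//7+1)*7 = 98

Answer: interval=7 next_fire=98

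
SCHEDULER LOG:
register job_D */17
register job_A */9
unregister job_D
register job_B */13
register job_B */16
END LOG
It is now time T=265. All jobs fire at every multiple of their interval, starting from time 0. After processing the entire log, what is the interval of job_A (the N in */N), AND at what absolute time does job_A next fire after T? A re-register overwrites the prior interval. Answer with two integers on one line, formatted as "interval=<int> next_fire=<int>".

Op 1: register job_D */17 -> active={job_D:*/17}
Op 2: register job_A */9 -> active={job_A:*/9, job_D:*/17}
Op 3: unregister job_D -> active={job_A:*/9}
Op 4: register job_B */13 -> active={job_A:*/9, job_B:*/13}
Op 5: register job_B */16 -> active={job_A:*/9, job_B:*/16}
Final interval of job_A = 9
Next fire of job_A after T=265: (265//9+1)*9 = 270

Answer: interval=9 next_fire=270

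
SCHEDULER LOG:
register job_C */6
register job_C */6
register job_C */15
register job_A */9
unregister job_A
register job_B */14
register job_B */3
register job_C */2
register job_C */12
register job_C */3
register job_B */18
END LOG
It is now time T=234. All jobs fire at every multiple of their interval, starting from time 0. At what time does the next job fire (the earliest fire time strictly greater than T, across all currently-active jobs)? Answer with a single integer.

Answer: 237

Derivation:
Op 1: register job_C */6 -> active={job_C:*/6}
Op 2: register job_C */6 -> active={job_C:*/6}
Op 3: register job_C */15 -> active={job_C:*/15}
Op 4: register job_A */9 -> active={job_A:*/9, job_C:*/15}
Op 5: unregister job_A -> active={job_C:*/15}
Op 6: register job_B */14 -> active={job_B:*/14, job_C:*/15}
Op 7: register job_B */3 -> active={job_B:*/3, job_C:*/15}
Op 8: register job_C */2 -> active={job_B:*/3, job_C:*/2}
Op 9: register job_C */12 -> active={job_B:*/3, job_C:*/12}
Op 10: register job_C */3 -> active={job_B:*/3, job_C:*/3}
Op 11: register job_B */18 -> active={job_B:*/18, job_C:*/3}
  job_B: interval 18, next fire after T=234 is 252
  job_C: interval 3, next fire after T=234 is 237
Earliest fire time = 237 (job job_C)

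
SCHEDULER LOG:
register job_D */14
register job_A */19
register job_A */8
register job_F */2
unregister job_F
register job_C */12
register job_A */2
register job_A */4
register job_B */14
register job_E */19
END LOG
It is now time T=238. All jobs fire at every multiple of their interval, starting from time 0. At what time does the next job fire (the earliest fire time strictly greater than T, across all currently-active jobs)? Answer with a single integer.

Answer: 240

Derivation:
Op 1: register job_D */14 -> active={job_D:*/14}
Op 2: register job_A */19 -> active={job_A:*/19, job_D:*/14}
Op 3: register job_A */8 -> active={job_A:*/8, job_D:*/14}
Op 4: register job_F */2 -> active={job_A:*/8, job_D:*/14, job_F:*/2}
Op 5: unregister job_F -> active={job_A:*/8, job_D:*/14}
Op 6: register job_C */12 -> active={job_A:*/8, job_C:*/12, job_D:*/14}
Op 7: register job_A */2 -> active={job_A:*/2, job_C:*/12, job_D:*/14}
Op 8: register job_A */4 -> active={job_A:*/4, job_C:*/12, job_D:*/14}
Op 9: register job_B */14 -> active={job_A:*/4, job_B:*/14, job_C:*/12, job_D:*/14}
Op 10: register job_E */19 -> active={job_A:*/4, job_B:*/14, job_C:*/12, job_D:*/14, job_E:*/19}
  job_A: interval 4, next fire after T=238 is 240
  job_B: interval 14, next fire after T=238 is 252
  job_C: interval 12, next fire after T=238 is 240
  job_D: interval 14, next fire after T=238 is 252
  job_E: interval 19, next fire after T=238 is 247
Earliest fire time = 240 (job job_A)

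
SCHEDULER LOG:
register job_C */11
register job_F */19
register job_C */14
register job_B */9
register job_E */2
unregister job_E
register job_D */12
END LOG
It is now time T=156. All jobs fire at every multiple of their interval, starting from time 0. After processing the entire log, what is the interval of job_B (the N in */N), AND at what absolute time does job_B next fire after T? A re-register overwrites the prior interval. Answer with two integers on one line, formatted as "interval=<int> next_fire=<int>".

Answer: interval=9 next_fire=162

Derivation:
Op 1: register job_C */11 -> active={job_C:*/11}
Op 2: register job_F */19 -> active={job_C:*/11, job_F:*/19}
Op 3: register job_C */14 -> active={job_C:*/14, job_F:*/19}
Op 4: register job_B */9 -> active={job_B:*/9, job_C:*/14, job_F:*/19}
Op 5: register job_E */2 -> active={job_B:*/9, job_C:*/14, job_E:*/2, job_F:*/19}
Op 6: unregister job_E -> active={job_B:*/9, job_C:*/14, job_F:*/19}
Op 7: register job_D */12 -> active={job_B:*/9, job_C:*/14, job_D:*/12, job_F:*/19}
Final interval of job_B = 9
Next fire of job_B after T=156: (156//9+1)*9 = 162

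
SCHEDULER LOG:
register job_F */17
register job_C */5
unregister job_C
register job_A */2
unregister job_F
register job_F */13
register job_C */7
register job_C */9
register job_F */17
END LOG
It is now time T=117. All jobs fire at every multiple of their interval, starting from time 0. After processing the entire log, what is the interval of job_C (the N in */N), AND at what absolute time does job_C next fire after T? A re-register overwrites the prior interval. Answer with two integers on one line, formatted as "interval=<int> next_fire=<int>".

Op 1: register job_F */17 -> active={job_F:*/17}
Op 2: register job_C */5 -> active={job_C:*/5, job_F:*/17}
Op 3: unregister job_C -> active={job_F:*/17}
Op 4: register job_A */2 -> active={job_A:*/2, job_F:*/17}
Op 5: unregister job_F -> active={job_A:*/2}
Op 6: register job_F */13 -> active={job_A:*/2, job_F:*/13}
Op 7: register job_C */7 -> active={job_A:*/2, job_C:*/7, job_F:*/13}
Op 8: register job_C */9 -> active={job_A:*/2, job_C:*/9, job_F:*/13}
Op 9: register job_F */17 -> active={job_A:*/2, job_C:*/9, job_F:*/17}
Final interval of job_C = 9
Next fire of job_C after T=117: (117//9+1)*9 = 126

Answer: interval=9 next_fire=126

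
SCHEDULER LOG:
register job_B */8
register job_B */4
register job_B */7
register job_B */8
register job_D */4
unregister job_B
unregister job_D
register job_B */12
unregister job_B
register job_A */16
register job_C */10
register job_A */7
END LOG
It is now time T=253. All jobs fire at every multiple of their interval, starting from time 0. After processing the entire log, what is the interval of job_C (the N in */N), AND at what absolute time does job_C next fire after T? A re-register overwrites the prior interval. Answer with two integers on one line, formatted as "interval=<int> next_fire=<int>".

Answer: interval=10 next_fire=260

Derivation:
Op 1: register job_B */8 -> active={job_B:*/8}
Op 2: register job_B */4 -> active={job_B:*/4}
Op 3: register job_B */7 -> active={job_B:*/7}
Op 4: register job_B */8 -> active={job_B:*/8}
Op 5: register job_D */4 -> active={job_B:*/8, job_D:*/4}
Op 6: unregister job_B -> active={job_D:*/4}
Op 7: unregister job_D -> active={}
Op 8: register job_B */12 -> active={job_B:*/12}
Op 9: unregister job_B -> active={}
Op 10: register job_A */16 -> active={job_A:*/16}
Op 11: register job_C */10 -> active={job_A:*/16, job_C:*/10}
Op 12: register job_A */7 -> active={job_A:*/7, job_C:*/10}
Final interval of job_C = 10
Next fire of job_C after T=253: (253//10+1)*10 = 260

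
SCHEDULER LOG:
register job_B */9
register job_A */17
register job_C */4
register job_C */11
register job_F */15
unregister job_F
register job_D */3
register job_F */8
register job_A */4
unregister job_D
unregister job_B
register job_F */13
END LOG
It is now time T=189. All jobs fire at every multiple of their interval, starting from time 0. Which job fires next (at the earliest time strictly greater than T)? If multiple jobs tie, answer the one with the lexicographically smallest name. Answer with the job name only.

Op 1: register job_B */9 -> active={job_B:*/9}
Op 2: register job_A */17 -> active={job_A:*/17, job_B:*/9}
Op 3: register job_C */4 -> active={job_A:*/17, job_B:*/9, job_C:*/4}
Op 4: register job_C */11 -> active={job_A:*/17, job_B:*/9, job_C:*/11}
Op 5: register job_F */15 -> active={job_A:*/17, job_B:*/9, job_C:*/11, job_F:*/15}
Op 6: unregister job_F -> active={job_A:*/17, job_B:*/9, job_C:*/11}
Op 7: register job_D */3 -> active={job_A:*/17, job_B:*/9, job_C:*/11, job_D:*/3}
Op 8: register job_F */8 -> active={job_A:*/17, job_B:*/9, job_C:*/11, job_D:*/3, job_F:*/8}
Op 9: register job_A */4 -> active={job_A:*/4, job_B:*/9, job_C:*/11, job_D:*/3, job_F:*/8}
Op 10: unregister job_D -> active={job_A:*/4, job_B:*/9, job_C:*/11, job_F:*/8}
Op 11: unregister job_B -> active={job_A:*/4, job_C:*/11, job_F:*/8}
Op 12: register job_F */13 -> active={job_A:*/4, job_C:*/11, job_F:*/13}
  job_A: interval 4, next fire after T=189 is 192
  job_C: interval 11, next fire after T=189 is 198
  job_F: interval 13, next fire after T=189 is 195
Earliest = 192, winner (lex tiebreak) = job_A

Answer: job_A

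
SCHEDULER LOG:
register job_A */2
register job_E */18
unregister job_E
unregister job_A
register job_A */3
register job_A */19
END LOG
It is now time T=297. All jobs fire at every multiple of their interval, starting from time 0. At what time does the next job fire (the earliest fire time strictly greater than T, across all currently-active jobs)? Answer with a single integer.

Op 1: register job_A */2 -> active={job_A:*/2}
Op 2: register job_E */18 -> active={job_A:*/2, job_E:*/18}
Op 3: unregister job_E -> active={job_A:*/2}
Op 4: unregister job_A -> active={}
Op 5: register job_A */3 -> active={job_A:*/3}
Op 6: register job_A */19 -> active={job_A:*/19}
  job_A: interval 19, next fire after T=297 is 304
Earliest fire time = 304 (job job_A)

Answer: 304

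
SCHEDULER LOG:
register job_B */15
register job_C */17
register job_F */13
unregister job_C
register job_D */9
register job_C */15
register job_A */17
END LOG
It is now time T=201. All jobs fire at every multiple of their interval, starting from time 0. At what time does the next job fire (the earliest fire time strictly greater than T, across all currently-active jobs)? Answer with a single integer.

Answer: 204

Derivation:
Op 1: register job_B */15 -> active={job_B:*/15}
Op 2: register job_C */17 -> active={job_B:*/15, job_C:*/17}
Op 3: register job_F */13 -> active={job_B:*/15, job_C:*/17, job_F:*/13}
Op 4: unregister job_C -> active={job_B:*/15, job_F:*/13}
Op 5: register job_D */9 -> active={job_B:*/15, job_D:*/9, job_F:*/13}
Op 6: register job_C */15 -> active={job_B:*/15, job_C:*/15, job_D:*/9, job_F:*/13}
Op 7: register job_A */17 -> active={job_A:*/17, job_B:*/15, job_C:*/15, job_D:*/9, job_F:*/13}
  job_A: interval 17, next fire after T=201 is 204
  job_B: interval 15, next fire after T=201 is 210
  job_C: interval 15, next fire after T=201 is 210
  job_D: interval 9, next fire after T=201 is 207
  job_F: interval 13, next fire after T=201 is 208
Earliest fire time = 204 (job job_A)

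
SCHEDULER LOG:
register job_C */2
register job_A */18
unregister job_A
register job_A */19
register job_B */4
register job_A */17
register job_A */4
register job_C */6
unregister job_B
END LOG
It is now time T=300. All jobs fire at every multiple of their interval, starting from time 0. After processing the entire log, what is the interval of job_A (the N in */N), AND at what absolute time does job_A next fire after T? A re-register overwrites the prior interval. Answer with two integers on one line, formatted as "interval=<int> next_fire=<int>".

Answer: interval=4 next_fire=304

Derivation:
Op 1: register job_C */2 -> active={job_C:*/2}
Op 2: register job_A */18 -> active={job_A:*/18, job_C:*/2}
Op 3: unregister job_A -> active={job_C:*/2}
Op 4: register job_A */19 -> active={job_A:*/19, job_C:*/2}
Op 5: register job_B */4 -> active={job_A:*/19, job_B:*/4, job_C:*/2}
Op 6: register job_A */17 -> active={job_A:*/17, job_B:*/4, job_C:*/2}
Op 7: register job_A */4 -> active={job_A:*/4, job_B:*/4, job_C:*/2}
Op 8: register job_C */6 -> active={job_A:*/4, job_B:*/4, job_C:*/6}
Op 9: unregister job_B -> active={job_A:*/4, job_C:*/6}
Final interval of job_A = 4
Next fire of job_A after T=300: (300//4+1)*4 = 304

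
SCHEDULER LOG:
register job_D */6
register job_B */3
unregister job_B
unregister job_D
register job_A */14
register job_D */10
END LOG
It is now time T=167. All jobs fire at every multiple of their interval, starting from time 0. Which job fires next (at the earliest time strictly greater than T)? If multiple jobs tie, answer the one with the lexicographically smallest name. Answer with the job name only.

Answer: job_A

Derivation:
Op 1: register job_D */6 -> active={job_D:*/6}
Op 2: register job_B */3 -> active={job_B:*/3, job_D:*/6}
Op 3: unregister job_B -> active={job_D:*/6}
Op 4: unregister job_D -> active={}
Op 5: register job_A */14 -> active={job_A:*/14}
Op 6: register job_D */10 -> active={job_A:*/14, job_D:*/10}
  job_A: interval 14, next fire after T=167 is 168
  job_D: interval 10, next fire after T=167 is 170
Earliest = 168, winner (lex tiebreak) = job_A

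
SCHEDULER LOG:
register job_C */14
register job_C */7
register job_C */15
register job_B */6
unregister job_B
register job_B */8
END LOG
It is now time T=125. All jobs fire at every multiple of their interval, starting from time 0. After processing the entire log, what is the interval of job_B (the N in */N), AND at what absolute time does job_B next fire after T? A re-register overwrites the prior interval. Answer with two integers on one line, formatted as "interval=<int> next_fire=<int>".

Op 1: register job_C */14 -> active={job_C:*/14}
Op 2: register job_C */7 -> active={job_C:*/7}
Op 3: register job_C */15 -> active={job_C:*/15}
Op 4: register job_B */6 -> active={job_B:*/6, job_C:*/15}
Op 5: unregister job_B -> active={job_C:*/15}
Op 6: register job_B */8 -> active={job_B:*/8, job_C:*/15}
Final interval of job_B = 8
Next fire of job_B after T=125: (125//8+1)*8 = 128

Answer: interval=8 next_fire=128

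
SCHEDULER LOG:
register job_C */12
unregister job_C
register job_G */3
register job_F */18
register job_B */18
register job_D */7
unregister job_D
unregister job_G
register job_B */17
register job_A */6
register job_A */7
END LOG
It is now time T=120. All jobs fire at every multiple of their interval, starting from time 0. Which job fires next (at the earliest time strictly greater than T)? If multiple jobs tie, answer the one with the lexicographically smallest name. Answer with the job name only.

Op 1: register job_C */12 -> active={job_C:*/12}
Op 2: unregister job_C -> active={}
Op 3: register job_G */3 -> active={job_G:*/3}
Op 4: register job_F */18 -> active={job_F:*/18, job_G:*/3}
Op 5: register job_B */18 -> active={job_B:*/18, job_F:*/18, job_G:*/3}
Op 6: register job_D */7 -> active={job_B:*/18, job_D:*/7, job_F:*/18, job_G:*/3}
Op 7: unregister job_D -> active={job_B:*/18, job_F:*/18, job_G:*/3}
Op 8: unregister job_G -> active={job_B:*/18, job_F:*/18}
Op 9: register job_B */17 -> active={job_B:*/17, job_F:*/18}
Op 10: register job_A */6 -> active={job_A:*/6, job_B:*/17, job_F:*/18}
Op 11: register job_A */7 -> active={job_A:*/7, job_B:*/17, job_F:*/18}
  job_A: interval 7, next fire after T=120 is 126
  job_B: interval 17, next fire after T=120 is 136
  job_F: interval 18, next fire after T=120 is 126
Earliest = 126, winner (lex tiebreak) = job_A

Answer: job_A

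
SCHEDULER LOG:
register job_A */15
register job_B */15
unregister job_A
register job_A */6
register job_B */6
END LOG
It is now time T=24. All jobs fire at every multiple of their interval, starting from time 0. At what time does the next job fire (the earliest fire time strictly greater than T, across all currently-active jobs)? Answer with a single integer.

Op 1: register job_A */15 -> active={job_A:*/15}
Op 2: register job_B */15 -> active={job_A:*/15, job_B:*/15}
Op 3: unregister job_A -> active={job_B:*/15}
Op 4: register job_A */6 -> active={job_A:*/6, job_B:*/15}
Op 5: register job_B */6 -> active={job_A:*/6, job_B:*/6}
  job_A: interval 6, next fire after T=24 is 30
  job_B: interval 6, next fire after T=24 is 30
Earliest fire time = 30 (job job_A)

Answer: 30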